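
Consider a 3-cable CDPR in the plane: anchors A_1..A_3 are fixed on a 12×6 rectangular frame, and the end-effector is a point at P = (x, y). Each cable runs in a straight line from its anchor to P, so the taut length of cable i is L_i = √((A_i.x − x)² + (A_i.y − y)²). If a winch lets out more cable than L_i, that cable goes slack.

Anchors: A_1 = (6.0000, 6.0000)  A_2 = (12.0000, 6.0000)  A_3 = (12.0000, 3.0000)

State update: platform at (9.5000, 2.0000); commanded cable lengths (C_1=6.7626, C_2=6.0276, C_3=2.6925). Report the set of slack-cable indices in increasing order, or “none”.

1, 2

cable 1: L_1 = ‖A_1−P‖ = 5.3151;  C_1 = 6.7626 → slack
cable 2: L_2 = ‖A_2−P‖ = 4.7170;  C_2 = 6.0276 → slack
cable 3: L_3 = ‖A_3−P‖ = 2.6926;  C_3 = 2.6925 → taut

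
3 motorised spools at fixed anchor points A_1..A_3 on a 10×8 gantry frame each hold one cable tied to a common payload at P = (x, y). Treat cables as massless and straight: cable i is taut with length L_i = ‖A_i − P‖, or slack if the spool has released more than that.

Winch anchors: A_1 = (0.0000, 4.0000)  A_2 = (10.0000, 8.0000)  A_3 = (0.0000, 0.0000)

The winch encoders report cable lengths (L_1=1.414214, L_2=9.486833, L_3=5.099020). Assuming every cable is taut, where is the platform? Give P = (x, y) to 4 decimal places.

circle eqns → linear via eq_j − eq_1; set q_j = A_j·A_j − L_j²
q_1 = 0.0000+16.0000−2.0000 = 14.0000
-20.0000·x − 8.0000·y = q_1−q_2 = -60.0000
0.0000·x + 8.0000·y = q_1−q_3 = 40.0000
solve first two rows → x=1.0000, y=5.0000

(1.0000, 5.0000)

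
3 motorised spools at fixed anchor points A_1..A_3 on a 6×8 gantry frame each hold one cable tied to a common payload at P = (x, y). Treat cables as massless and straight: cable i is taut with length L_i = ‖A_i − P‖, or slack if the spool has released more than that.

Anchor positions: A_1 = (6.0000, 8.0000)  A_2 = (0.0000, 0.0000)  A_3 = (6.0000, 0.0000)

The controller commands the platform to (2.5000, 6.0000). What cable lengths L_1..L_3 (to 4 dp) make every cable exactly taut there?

cable 1: Δx=3.5000, Δy=2.0000; L_1 = √(Δx²+Δy²) = 4.0311
cable 2: Δx=-2.5000, Δy=-6.0000; L_2 = √(Δx²+Δy²) = 6.5000
cable 3: Δx=3.5000, Δy=-6.0000; L_3 = √(Δx²+Δy²) = 6.9462

(4.0311, 6.5000, 6.9462)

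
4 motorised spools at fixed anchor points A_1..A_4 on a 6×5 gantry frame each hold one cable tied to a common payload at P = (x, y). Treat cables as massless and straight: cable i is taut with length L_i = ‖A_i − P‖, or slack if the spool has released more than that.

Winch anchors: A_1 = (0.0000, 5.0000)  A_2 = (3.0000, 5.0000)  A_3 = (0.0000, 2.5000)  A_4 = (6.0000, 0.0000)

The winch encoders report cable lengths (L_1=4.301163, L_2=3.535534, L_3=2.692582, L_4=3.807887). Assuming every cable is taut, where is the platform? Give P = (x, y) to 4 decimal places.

(2.5000, 1.5000)

circle eqns → linear via eq_j − eq_1; set c_j = A_j·A_j − L_j²
c_1 = 0.0000+25.0000−18.5000 = 6.5000
-6.0000·x + 0.0000·y = c_1−c_2 = -15.0000
0.0000·x + 5.0000·y = c_1−c_3 = 7.5000
-12.0000·x + 10.0000·y = c_1−c_4 = -15.0000
solve first two rows → x=2.5000, y=1.5000
check cable 4: ‖A_4−P‖² = 14.5000 ≈ L_4² = 14.5000 ✓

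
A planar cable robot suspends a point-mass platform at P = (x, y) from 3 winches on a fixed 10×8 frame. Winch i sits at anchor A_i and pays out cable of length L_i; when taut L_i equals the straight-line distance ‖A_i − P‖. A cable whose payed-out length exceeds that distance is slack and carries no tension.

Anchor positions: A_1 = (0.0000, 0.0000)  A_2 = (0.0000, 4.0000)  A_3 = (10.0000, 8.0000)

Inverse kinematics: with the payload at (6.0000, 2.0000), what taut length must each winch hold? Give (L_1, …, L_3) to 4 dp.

(6.3246, 6.3246, 7.2111)

L_1: Δ = A_1−P = (-6.0000, -2.0000) → ‖Δ‖ = √40.0000 = 6.3246
L_2: Δ = A_2−P = (-6.0000, 2.0000) → ‖Δ‖ = √40.0000 = 6.3246
L_3: Δ = A_3−P = (4.0000, 6.0000) → ‖Δ‖ = √52.0000 = 7.2111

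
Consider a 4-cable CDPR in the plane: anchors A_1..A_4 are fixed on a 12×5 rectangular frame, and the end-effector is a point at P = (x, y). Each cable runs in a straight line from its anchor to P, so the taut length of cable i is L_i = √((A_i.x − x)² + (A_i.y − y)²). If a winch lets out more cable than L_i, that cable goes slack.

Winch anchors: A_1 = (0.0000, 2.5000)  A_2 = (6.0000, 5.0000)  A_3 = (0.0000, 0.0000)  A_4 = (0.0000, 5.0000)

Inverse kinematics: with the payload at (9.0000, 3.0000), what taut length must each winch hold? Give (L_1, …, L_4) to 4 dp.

(9.0139, 3.6056, 9.4868, 9.2195)

L_1 = √((0.0000−9.0000)² + (2.5000−3.0000)²) = 9.0139
L_2 = √((6.0000−9.0000)² + (5.0000−3.0000)²) = 3.6056
L_3 = √((0.0000−9.0000)² + (0.0000−3.0000)²) = 9.4868
L_4 = √((0.0000−9.0000)² + (5.0000−3.0000)²) = 9.2195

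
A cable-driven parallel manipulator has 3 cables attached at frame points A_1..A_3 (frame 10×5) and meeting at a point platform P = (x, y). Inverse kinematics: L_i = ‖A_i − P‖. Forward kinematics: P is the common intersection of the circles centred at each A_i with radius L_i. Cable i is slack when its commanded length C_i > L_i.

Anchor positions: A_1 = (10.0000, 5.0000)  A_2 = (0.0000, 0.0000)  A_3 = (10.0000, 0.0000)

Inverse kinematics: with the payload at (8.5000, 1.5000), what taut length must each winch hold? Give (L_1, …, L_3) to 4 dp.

L_1 = √((10.0000−8.5000)² + (5.0000−1.5000)²) = 3.8079
L_2 = √((0.0000−8.5000)² + (0.0000−1.5000)²) = 8.6313
L_3 = √((10.0000−8.5000)² + (0.0000−1.5000)²) = 2.1213

(3.8079, 8.6313, 2.1213)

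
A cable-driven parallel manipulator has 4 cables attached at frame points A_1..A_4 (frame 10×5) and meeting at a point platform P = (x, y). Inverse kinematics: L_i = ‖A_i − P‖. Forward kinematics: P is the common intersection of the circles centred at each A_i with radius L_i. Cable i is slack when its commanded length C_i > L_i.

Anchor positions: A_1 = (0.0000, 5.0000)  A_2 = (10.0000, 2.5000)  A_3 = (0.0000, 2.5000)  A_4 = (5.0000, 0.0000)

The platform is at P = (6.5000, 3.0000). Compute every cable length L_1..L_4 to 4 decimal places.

(6.8007, 3.5355, 6.5192, 3.3541)

cable 1: Δx=-6.5000, Δy=2.0000; L_1 = √(Δx²+Δy²) = 6.8007
cable 2: Δx=3.5000, Δy=-0.5000; L_2 = √(Δx²+Δy²) = 3.5355
cable 3: Δx=-6.5000, Δy=-0.5000; L_3 = √(Δx²+Δy²) = 6.5192
cable 4: Δx=-1.5000, Δy=-3.0000; L_4 = √(Δx²+Δy²) = 3.3541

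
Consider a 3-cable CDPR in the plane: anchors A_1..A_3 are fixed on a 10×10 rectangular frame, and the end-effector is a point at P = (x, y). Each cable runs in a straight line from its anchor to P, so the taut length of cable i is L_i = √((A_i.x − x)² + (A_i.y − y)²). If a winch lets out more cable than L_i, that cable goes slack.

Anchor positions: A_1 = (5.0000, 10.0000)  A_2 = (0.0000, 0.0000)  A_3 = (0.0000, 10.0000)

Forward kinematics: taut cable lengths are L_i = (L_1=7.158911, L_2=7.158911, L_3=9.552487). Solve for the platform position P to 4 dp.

expand ‖A_i−P‖²=L_i² and subtract eq 1 (k_i ≔ ‖A_i‖²−L_i²)
k_1 = 25.0000+100.0000−51.2500 = 73.7500
eq1−eq2 → [10.0000  20.0000]·P = 125.0000
eq1−eq3 → [10.0000  0.0000]·P = 65.0000
2×2 solve → P = (6.5000, 3.0000)

(6.5000, 3.0000)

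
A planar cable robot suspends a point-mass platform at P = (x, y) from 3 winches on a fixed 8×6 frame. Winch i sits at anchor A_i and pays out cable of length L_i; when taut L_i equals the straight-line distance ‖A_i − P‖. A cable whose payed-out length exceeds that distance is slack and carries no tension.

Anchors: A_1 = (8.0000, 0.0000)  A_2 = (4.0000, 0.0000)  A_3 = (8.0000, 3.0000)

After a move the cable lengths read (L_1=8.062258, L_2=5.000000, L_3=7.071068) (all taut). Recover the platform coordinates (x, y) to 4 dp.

each cable: (A_i−P)·(A_i−P) = L_i²; let c_i = ‖A_i‖²−L_i²
c_1 = 64.0000+0.0000−65.0000 = -1.0000
row 1: 8.0000x + 0.0000y = 8.0000  (c_2=-9.0000)
row 2: 0.0000x − 6.0000y = -24.0000  (c_3=23.0000)
Cramer on rows 1–2 → x = 1.0000, y = 4.0000

(1.0000, 4.0000)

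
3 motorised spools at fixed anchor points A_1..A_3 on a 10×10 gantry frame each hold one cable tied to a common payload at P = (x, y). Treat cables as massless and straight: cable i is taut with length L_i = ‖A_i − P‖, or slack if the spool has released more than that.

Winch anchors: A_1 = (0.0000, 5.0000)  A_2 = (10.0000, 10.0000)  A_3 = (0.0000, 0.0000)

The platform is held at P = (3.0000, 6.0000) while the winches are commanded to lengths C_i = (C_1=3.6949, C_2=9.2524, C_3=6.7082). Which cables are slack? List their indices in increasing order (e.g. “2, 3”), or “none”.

i=1: geometric 3.1623 vs commanded 3.6949 ⇒ slack
i=2: geometric 8.0623 vs commanded 9.2524 ⇒ slack
i=3: geometric 6.7082 vs commanded 6.7082 ⇒ taut

1, 2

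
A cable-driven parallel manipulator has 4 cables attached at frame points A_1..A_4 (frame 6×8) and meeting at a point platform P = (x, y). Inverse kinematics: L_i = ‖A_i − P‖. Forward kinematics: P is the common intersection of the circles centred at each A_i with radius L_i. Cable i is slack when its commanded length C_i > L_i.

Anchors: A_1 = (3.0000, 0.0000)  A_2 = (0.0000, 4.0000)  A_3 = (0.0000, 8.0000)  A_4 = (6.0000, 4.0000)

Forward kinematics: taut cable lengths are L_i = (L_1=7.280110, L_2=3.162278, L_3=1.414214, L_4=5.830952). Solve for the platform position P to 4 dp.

(1.0000, 7.0000)

expand ‖A_i−P‖²=L_i² and subtract eq 1 (k_i ≔ ‖A_i‖²−L_i²)
k_1 = 9.0000+0.0000−53.0000 = -44.0000
eq1−eq2 → [6.0000  -8.0000]·P = -50.0000
eq1−eq3 → [6.0000  -16.0000]·P = -106.0000
eq1−eq4 → [-6.0000  -8.0000]·P = -62.0000
2×2 solve → P = (1.0000, 7.0000)
check cable 4: ‖A_4−P‖² = 34.0000 ≈ L_4² = 34.0000 ✓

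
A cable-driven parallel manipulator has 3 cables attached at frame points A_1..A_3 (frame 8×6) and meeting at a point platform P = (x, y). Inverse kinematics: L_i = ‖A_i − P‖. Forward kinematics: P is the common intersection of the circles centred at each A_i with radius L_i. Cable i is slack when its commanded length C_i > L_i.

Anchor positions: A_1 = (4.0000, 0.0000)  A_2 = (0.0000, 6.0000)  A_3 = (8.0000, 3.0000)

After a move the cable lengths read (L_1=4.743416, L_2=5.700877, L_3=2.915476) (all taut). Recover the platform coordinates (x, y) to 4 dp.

(5.5000, 4.5000)

each cable: (A_i−P)·(A_i−P) = L_i²; let k_i = ‖A_i‖²−L_i²
k_1 = 16.0000+0.0000−22.5000 = -6.5000
row 1: 8.0000x − 12.0000y = -10.0000  (k_2=3.5000)
row 2: -8.0000x − 6.0000y = -71.0000  (k_3=64.5000)
Cramer on rows 1–2 → x = 5.5000, y = 4.5000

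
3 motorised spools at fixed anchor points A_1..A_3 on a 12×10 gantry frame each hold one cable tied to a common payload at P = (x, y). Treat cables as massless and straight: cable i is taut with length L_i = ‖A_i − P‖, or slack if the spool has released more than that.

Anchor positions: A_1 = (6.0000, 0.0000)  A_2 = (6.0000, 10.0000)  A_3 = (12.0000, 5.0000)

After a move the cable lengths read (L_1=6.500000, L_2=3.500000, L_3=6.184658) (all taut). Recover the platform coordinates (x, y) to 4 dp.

(6.0000, 6.5000)

each cable: (A_i−P)·(A_i−P) = L_i²; let c_i = ‖A_i‖²−L_i²
c_1 = 36.0000+0.0000−42.2500 = -6.2500
row 1: 0.0000x − 20.0000y = -130.0000  (c_2=123.7500)
row 2: -12.0000x − 10.0000y = -137.0000  (c_3=130.7500)
Cramer on rows 1–2 → x = 6.0000, y = 6.5000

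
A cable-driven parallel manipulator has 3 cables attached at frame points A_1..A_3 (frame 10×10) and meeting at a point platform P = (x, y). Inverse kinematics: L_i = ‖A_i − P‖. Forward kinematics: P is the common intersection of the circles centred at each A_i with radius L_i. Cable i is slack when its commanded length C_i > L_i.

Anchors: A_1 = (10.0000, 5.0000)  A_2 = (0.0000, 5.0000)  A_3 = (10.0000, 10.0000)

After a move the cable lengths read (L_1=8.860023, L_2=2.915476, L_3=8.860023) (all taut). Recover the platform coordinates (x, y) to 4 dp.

each cable: (A_i−P)·(A_i−P) = L_i²; let c_i = ‖A_i‖²−L_i²
c_1 = 100.0000+25.0000−78.5000 = 46.5000
row 1: 20.0000x + 0.0000y = 30.0000  (c_2=16.5000)
row 2: 0.0000x − 10.0000y = -75.0000  (c_3=121.5000)
Cramer on rows 1–2 → x = 1.5000, y = 7.5000

(1.5000, 7.5000)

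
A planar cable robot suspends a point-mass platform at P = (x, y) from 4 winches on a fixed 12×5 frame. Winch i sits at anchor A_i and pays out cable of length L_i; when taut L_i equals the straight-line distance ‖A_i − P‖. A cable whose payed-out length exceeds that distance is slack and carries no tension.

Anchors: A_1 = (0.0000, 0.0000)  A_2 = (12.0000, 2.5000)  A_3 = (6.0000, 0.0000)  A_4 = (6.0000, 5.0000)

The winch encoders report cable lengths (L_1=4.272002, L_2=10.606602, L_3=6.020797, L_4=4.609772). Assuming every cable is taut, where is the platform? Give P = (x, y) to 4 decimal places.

expand ‖A_i−P‖²=L_i² and subtract eq 1 (k_i ≔ ‖A_i‖²−L_i²)
k_1 = 0.0000+0.0000−18.2500 = -18.2500
eq1−eq2 → [-24.0000  -5.0000]·P = -56.0000
eq1−eq3 → [-12.0000  0.0000]·P = -18.0000
eq1−eq4 → [-12.0000  -10.0000]·P = -58.0000
2×2 solve → P = (1.5000, 4.0000)
check cable 4: ‖A_4−P‖² = 21.2500 ≈ L_4² = 21.2500 ✓

(1.5000, 4.0000)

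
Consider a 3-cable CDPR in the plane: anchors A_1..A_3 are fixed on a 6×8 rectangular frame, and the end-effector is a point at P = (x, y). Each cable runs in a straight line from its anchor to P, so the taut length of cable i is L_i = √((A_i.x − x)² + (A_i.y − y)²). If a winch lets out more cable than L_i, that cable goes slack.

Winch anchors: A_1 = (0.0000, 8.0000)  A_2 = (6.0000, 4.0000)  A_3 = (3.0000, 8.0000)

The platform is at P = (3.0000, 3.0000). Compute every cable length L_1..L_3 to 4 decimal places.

(5.8310, 3.1623, 5.0000)

L_1: Δ = A_1−P = (-3.0000, 5.0000) → ‖Δ‖ = √34.0000 = 5.8310
L_2: Δ = A_2−P = (3.0000, 1.0000) → ‖Δ‖ = √10.0000 = 3.1623
L_3: Δ = A_3−P = (0.0000, 5.0000) → ‖Δ‖ = √25.0000 = 5.0000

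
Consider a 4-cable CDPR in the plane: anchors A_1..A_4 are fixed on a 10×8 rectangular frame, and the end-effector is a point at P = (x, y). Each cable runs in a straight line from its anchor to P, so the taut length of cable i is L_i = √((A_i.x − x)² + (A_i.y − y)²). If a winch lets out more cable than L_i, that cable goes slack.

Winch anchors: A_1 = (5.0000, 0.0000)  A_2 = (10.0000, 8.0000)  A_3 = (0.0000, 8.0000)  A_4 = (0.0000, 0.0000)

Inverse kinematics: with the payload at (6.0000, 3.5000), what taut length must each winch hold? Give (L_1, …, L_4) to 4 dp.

L_1: Δ = A_1−P = (-1.0000, -3.5000) → ‖Δ‖ = √13.2500 = 3.6401
L_2: Δ = A_2−P = (4.0000, 4.5000) → ‖Δ‖ = √36.2500 = 6.0208
L_3: Δ = A_3−P = (-6.0000, 4.5000) → ‖Δ‖ = √56.2500 = 7.5000
L_4: Δ = A_4−P = (-6.0000, -3.5000) → ‖Δ‖ = √48.2500 = 6.9462

(3.6401, 6.0208, 7.5000, 6.9462)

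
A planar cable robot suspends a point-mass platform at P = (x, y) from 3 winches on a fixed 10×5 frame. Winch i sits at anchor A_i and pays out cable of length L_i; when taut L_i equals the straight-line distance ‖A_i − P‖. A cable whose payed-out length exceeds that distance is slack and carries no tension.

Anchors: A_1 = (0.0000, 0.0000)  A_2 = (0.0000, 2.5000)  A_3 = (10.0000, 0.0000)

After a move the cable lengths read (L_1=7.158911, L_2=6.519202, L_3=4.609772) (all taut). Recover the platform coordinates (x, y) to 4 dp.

each cable: (A_i−P)·(A_i−P) = L_i²; let q_i = ‖A_i‖²−L_i²
q_1 = 0.0000+0.0000−51.2500 = -51.2500
row 1: 0.0000x − 5.0000y = -15.0000  (q_2=-36.2500)
row 2: -20.0000x + 0.0000y = -130.0000  (q_3=78.7500)
Cramer on rows 1–2 → x = 6.5000, y = 3.0000

(6.5000, 3.0000)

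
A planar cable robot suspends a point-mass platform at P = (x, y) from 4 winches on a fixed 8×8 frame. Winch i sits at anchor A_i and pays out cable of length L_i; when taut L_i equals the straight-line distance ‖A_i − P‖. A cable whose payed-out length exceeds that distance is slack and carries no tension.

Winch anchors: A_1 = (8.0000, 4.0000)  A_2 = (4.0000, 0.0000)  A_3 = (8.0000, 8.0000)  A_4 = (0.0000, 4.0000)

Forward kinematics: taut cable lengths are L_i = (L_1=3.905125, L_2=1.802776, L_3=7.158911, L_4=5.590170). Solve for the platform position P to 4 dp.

circle eqns → linear via eq_j − eq_1; set q_j = A_j·A_j − L_j²
q_1 = 64.0000+16.0000−15.2500 = 64.7500
8.0000·x + 8.0000·y = q_1−q_2 = 52.0000
0.0000·x − 8.0000·y = q_1−q_3 = -12.0000
16.0000·x + 0.0000·y = q_1−q_4 = 80.0000
solve first two rows → x=5.0000, y=1.5000
check cable 4: ‖A_4−P‖² = 31.2500 ≈ L_4² = 31.2500 ✓

(5.0000, 1.5000)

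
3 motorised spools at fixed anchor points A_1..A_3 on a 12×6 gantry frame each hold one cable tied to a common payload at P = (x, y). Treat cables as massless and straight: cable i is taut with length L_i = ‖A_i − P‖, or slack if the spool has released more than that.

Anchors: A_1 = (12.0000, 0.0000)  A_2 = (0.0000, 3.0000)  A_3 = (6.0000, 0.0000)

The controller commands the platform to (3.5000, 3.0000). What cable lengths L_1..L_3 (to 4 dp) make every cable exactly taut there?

(9.0139, 3.5000, 3.9051)

L_1 = √((12.0000−3.5000)² + (0.0000−3.0000)²) = 9.0139
L_2 = √((0.0000−3.5000)² + (3.0000−3.0000)²) = 3.5000
L_3 = √((6.0000−3.5000)² + (0.0000−3.0000)²) = 3.9051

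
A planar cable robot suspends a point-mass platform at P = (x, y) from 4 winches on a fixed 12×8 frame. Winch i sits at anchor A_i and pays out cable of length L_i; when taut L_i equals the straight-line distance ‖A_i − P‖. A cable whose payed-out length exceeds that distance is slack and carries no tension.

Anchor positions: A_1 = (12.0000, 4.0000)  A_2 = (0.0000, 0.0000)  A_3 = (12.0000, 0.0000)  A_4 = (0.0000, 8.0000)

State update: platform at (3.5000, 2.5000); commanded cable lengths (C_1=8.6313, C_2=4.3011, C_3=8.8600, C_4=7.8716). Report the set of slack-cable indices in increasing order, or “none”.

i=1: geometric 8.6313 vs commanded 8.6313 ⇒ taut
i=2: geometric 4.3012 vs commanded 4.3011 ⇒ taut
i=3: geometric 8.8600 vs commanded 8.8600 ⇒ taut
i=4: geometric 6.5192 vs commanded 7.8716 ⇒ slack

4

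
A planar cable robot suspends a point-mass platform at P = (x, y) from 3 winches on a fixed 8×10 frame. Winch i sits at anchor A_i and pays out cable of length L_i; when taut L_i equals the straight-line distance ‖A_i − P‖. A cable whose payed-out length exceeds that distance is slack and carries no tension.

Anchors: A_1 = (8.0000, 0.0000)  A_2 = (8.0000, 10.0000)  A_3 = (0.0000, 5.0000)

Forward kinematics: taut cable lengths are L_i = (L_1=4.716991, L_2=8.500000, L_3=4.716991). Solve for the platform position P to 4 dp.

circle eqns → linear via eq_j − eq_1; set c_j = A_j·A_j − L_j²
c_1 = 64.0000+0.0000−22.2500 = 41.7500
0.0000·x − 20.0000·y = c_1−c_2 = -50.0000
16.0000·x − 10.0000·y = c_1−c_3 = 39.0000
solve first two rows → x=4.0000, y=2.5000

(4.0000, 2.5000)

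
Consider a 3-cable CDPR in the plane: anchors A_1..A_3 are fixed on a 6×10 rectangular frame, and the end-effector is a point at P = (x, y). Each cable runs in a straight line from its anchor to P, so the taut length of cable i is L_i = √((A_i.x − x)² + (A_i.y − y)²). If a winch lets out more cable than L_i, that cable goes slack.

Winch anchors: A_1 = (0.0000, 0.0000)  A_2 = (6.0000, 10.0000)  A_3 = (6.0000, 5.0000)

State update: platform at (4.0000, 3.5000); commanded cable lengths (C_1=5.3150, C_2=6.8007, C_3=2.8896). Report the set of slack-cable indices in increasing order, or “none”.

cable 1: √((-4.0000)²+(-3.5000)²)=5.3151, C_1=5.3150: taut
cable 2: √((2.0000)²+(6.5000)²)=6.8007, C_2=6.8007: taut
cable 3: √((2.0000)²+(1.5000)²)=2.5000, C_3=2.8896: slack

3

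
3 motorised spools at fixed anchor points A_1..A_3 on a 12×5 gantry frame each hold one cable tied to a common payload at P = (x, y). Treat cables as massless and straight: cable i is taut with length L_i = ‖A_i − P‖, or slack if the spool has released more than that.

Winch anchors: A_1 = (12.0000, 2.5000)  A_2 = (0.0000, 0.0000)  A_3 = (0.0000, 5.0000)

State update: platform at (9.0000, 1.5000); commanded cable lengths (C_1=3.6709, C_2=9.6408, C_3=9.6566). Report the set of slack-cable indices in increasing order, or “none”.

1, 2

cable 1: L_1 = ‖A_1−P‖ = 3.1623;  C_1 = 3.6709 → slack
cable 2: L_2 = ‖A_2−P‖ = 9.1241;  C_2 = 9.6408 → slack
cable 3: L_3 = ‖A_3−P‖ = 9.6566;  C_3 = 9.6566 → taut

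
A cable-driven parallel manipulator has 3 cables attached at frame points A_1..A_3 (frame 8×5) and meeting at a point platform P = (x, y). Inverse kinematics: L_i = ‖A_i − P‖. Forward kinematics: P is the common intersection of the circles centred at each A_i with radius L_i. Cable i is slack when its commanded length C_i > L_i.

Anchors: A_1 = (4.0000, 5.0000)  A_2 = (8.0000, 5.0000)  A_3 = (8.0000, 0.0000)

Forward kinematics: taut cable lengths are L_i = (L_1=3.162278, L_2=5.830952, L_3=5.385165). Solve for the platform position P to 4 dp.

each cable: (A_i−P)·(A_i−P) = L_i²; let c_i = ‖A_i‖²−L_i²
c_1 = 16.0000+25.0000−10.0000 = 31.0000
row 1: -8.0000x + 0.0000y = -24.0000  (c_2=55.0000)
row 2: -8.0000x + 10.0000y = -4.0000  (c_3=35.0000)
Cramer on rows 1–2 → x = 3.0000, y = 2.0000

(3.0000, 2.0000)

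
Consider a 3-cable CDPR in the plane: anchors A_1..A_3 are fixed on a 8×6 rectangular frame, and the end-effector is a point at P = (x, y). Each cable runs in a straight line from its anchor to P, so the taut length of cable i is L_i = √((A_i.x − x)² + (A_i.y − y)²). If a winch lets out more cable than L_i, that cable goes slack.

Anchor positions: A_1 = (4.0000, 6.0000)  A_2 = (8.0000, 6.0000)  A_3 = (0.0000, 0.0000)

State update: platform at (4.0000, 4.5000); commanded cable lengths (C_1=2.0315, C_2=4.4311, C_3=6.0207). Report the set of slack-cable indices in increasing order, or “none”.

1, 2

i=1: geometric 1.5000 vs commanded 2.0315 ⇒ slack
i=2: geometric 4.2720 vs commanded 4.4311 ⇒ slack
i=3: geometric 6.0208 vs commanded 6.0207 ⇒ taut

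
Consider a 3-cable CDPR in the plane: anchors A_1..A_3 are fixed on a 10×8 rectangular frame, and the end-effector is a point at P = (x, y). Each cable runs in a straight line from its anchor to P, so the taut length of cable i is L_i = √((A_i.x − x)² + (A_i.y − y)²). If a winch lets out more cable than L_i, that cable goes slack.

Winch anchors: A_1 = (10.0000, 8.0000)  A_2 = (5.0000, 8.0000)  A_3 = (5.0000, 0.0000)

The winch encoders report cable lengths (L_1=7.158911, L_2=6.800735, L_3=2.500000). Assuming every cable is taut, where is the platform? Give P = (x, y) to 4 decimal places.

(7.0000, 1.5000)

circle eqns → linear via eq_j − eq_1; set k_j = A_j·A_j − L_j²
k_1 = 100.0000+64.0000−51.2500 = 112.7500
10.0000·x + 0.0000·y = k_1−k_2 = 70.0000
10.0000·x + 16.0000·y = k_1−k_3 = 94.0000
solve first two rows → x=7.0000, y=1.5000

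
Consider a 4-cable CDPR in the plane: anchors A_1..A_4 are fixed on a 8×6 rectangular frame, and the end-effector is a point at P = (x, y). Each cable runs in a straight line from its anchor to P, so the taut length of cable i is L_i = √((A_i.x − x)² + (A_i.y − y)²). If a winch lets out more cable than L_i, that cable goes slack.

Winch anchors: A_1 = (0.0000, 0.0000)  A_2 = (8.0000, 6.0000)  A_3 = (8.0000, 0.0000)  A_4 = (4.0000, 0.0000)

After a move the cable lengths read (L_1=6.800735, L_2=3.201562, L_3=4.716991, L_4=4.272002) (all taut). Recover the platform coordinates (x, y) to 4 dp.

each cable: (A_i−P)·(A_i−P) = L_i²; let c_i = ‖A_i‖²−L_i²
c_1 = 0.0000+0.0000−46.2500 = -46.2500
row 1: -16.0000x − 12.0000y = -136.0000  (c_2=89.7500)
row 2: -16.0000x + 0.0000y = -88.0000  (c_3=41.7500)
row 3: -8.0000x + 0.0000y = -44.0000  (c_4=-2.2500)
Cramer on rows 1–2 → x = 5.5000, y = 4.0000
check cable 4: ‖A_4−P‖² = 18.2500 ≈ L_4² = 18.2500 ✓

(5.5000, 4.0000)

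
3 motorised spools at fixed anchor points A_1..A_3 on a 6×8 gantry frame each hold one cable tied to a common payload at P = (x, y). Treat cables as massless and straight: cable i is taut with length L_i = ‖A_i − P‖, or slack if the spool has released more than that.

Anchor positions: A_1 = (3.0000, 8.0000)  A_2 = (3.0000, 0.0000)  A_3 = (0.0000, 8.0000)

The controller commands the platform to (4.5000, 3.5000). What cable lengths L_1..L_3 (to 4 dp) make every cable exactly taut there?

(4.7434, 3.8079, 6.3640)

L_1: Δ = A_1−P = (-1.5000, 4.5000) → ‖Δ‖ = √22.5000 = 4.7434
L_2: Δ = A_2−P = (-1.5000, -3.5000) → ‖Δ‖ = √14.5000 = 3.8079
L_3: Δ = A_3−P = (-4.5000, 4.5000) → ‖Δ‖ = √40.5000 = 6.3640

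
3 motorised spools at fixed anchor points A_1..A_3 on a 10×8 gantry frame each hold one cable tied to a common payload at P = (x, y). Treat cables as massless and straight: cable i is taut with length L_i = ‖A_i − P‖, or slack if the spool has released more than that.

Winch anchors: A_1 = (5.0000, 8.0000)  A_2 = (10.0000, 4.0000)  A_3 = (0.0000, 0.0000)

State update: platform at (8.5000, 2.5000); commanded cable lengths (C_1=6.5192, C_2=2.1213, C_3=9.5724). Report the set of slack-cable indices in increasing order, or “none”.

cable 1: √((-3.5000)²+(5.5000)²)=6.5192, C_1=6.5192: taut
cable 2: √((1.5000)²+(1.5000)²)=2.1213, C_2=2.1213: taut
cable 3: √((-8.5000)²+(-2.5000)²)=8.8600, C_3=9.5724: slack

3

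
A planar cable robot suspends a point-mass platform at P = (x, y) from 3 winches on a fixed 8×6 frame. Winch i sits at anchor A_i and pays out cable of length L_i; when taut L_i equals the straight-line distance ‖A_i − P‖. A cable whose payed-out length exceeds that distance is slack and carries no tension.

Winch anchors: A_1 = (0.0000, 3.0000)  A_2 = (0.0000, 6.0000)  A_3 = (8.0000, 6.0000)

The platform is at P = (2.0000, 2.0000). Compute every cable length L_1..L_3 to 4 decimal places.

L_1: Δ = A_1−P = (-2.0000, 1.0000) → ‖Δ‖ = √5.0000 = 2.2361
L_2: Δ = A_2−P = (-2.0000, 4.0000) → ‖Δ‖ = √20.0000 = 4.4721
L_3: Δ = A_3−P = (6.0000, 4.0000) → ‖Δ‖ = √52.0000 = 7.2111

(2.2361, 4.4721, 7.2111)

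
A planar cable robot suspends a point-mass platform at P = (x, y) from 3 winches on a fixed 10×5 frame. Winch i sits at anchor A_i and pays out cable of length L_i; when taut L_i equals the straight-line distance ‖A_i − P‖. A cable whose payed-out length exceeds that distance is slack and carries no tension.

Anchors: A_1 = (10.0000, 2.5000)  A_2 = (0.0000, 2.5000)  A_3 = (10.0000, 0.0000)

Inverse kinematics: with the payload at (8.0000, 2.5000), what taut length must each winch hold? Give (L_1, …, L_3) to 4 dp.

cable 1: Δx=2.0000, Δy=0.0000; L_1 = √(Δx²+Δy²) = 2.0000
cable 2: Δx=-8.0000, Δy=0.0000; L_2 = √(Δx²+Δy²) = 8.0000
cable 3: Δx=2.0000, Δy=-2.5000; L_3 = √(Δx²+Δy²) = 3.2016

(2.0000, 8.0000, 3.2016)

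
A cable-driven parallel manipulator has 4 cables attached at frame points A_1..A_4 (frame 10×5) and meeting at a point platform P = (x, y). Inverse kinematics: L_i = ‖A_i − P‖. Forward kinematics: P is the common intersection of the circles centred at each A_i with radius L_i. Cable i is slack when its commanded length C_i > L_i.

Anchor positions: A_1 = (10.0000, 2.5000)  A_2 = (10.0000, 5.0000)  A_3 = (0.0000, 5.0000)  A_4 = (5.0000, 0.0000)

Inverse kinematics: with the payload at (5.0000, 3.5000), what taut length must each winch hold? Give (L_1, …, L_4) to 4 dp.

L_1 = √((10.0000−5.0000)² + (2.5000−3.5000)²) = 5.0990
L_2 = √((10.0000−5.0000)² + (5.0000−3.5000)²) = 5.2202
L_3 = √((0.0000−5.0000)² + (5.0000−3.5000)²) = 5.2202
L_4 = √((5.0000−5.0000)² + (0.0000−3.5000)²) = 3.5000

(5.0990, 5.2202, 5.2202, 3.5000)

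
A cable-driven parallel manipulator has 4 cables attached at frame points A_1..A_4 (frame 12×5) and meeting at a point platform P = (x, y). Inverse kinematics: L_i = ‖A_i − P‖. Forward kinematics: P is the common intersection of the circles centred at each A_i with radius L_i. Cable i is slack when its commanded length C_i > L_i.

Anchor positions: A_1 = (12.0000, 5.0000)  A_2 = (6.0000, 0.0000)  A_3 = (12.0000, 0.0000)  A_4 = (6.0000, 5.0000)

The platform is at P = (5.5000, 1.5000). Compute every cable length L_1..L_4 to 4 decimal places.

(7.3824, 1.5811, 6.6708, 3.5355)

cable 1: Δx=6.5000, Δy=3.5000; L_1 = √(Δx²+Δy²) = 7.3824
cable 2: Δx=0.5000, Δy=-1.5000; L_2 = √(Δx²+Δy²) = 1.5811
cable 3: Δx=6.5000, Δy=-1.5000; L_3 = √(Δx²+Δy²) = 6.6708
cable 4: Δx=0.5000, Δy=3.5000; L_4 = √(Δx²+Δy²) = 3.5355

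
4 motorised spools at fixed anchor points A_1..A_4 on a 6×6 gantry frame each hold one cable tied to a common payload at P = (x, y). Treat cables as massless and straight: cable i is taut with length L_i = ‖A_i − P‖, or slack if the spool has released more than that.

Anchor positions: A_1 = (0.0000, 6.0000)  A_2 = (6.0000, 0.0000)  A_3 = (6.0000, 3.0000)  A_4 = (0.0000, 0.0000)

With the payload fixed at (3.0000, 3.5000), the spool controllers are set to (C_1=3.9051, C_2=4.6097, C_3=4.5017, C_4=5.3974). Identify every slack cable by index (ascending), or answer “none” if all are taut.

3, 4

cable 1: √((-3.0000)²+(2.5000)²)=3.9051, C_1=3.9051: taut
cable 2: √((3.0000)²+(-3.5000)²)=4.6098, C_2=4.6097: taut
cable 3: √((3.0000)²+(-0.5000)²)=3.0414, C_3=4.5017: slack
cable 4: √((-3.0000)²+(-3.5000)²)=4.6098, C_4=5.3974: slack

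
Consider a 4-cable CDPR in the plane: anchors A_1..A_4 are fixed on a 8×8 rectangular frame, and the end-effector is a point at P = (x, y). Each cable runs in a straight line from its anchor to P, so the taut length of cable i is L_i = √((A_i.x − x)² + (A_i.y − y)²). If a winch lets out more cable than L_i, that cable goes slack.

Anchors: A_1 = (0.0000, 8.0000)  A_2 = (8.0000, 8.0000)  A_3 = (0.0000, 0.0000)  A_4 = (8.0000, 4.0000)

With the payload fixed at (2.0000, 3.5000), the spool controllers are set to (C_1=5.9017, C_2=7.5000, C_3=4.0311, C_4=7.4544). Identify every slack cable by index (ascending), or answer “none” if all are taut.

cable 1: √((-2.0000)²+(4.5000)²)=4.9244, C_1=5.9017: slack
cable 2: √((6.0000)²+(4.5000)²)=7.5000, C_2=7.5000: taut
cable 3: √((-2.0000)²+(-3.5000)²)=4.0311, C_3=4.0311: taut
cable 4: √((6.0000)²+(0.5000)²)=6.0208, C_4=7.4544: slack

1, 4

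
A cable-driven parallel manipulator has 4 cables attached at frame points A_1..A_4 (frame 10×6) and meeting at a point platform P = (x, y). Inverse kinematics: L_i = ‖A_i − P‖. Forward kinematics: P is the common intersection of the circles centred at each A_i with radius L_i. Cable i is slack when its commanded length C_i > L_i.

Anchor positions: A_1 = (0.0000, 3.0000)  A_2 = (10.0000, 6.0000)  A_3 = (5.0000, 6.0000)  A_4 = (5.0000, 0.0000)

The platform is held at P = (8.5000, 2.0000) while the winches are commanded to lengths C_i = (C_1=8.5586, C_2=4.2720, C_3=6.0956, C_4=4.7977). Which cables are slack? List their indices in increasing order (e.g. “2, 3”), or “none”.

3, 4

i=1: geometric 8.5586 vs commanded 8.5586 ⇒ taut
i=2: geometric 4.2720 vs commanded 4.2720 ⇒ taut
i=3: geometric 5.3151 vs commanded 6.0956 ⇒ slack
i=4: geometric 4.0311 vs commanded 4.7977 ⇒ slack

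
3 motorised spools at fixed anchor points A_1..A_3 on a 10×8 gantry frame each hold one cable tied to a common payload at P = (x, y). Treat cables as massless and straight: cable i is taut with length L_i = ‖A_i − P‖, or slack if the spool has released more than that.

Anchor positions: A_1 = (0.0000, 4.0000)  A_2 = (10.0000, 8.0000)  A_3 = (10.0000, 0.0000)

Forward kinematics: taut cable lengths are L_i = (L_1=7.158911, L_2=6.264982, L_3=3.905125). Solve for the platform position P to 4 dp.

(7.0000, 2.5000)

circle eqns → linear via eq_j − eq_1; set c_j = A_j·A_j − L_j²
c_1 = 0.0000+16.0000−51.2500 = -35.2500
-20.0000·x − 8.0000·y = c_1−c_2 = -160.0000
-20.0000·x + 8.0000·y = c_1−c_3 = -120.0000
solve first two rows → x=7.0000, y=2.5000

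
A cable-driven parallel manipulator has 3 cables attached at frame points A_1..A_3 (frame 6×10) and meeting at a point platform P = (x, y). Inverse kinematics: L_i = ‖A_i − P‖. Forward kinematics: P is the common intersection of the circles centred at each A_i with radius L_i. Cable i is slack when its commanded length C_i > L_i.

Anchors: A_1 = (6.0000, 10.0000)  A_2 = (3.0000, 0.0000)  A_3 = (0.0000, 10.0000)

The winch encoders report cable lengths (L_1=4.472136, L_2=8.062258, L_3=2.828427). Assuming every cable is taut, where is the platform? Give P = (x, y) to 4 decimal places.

(2.0000, 8.0000)

circle eqns → linear via eq_j − eq_1; set k_j = A_j·A_j − L_j²
k_1 = 36.0000+100.0000−20.0000 = 116.0000
6.0000·x + 20.0000·y = k_1−k_2 = 172.0000
12.0000·x + 0.0000·y = k_1−k_3 = 24.0000
solve first two rows → x=2.0000, y=8.0000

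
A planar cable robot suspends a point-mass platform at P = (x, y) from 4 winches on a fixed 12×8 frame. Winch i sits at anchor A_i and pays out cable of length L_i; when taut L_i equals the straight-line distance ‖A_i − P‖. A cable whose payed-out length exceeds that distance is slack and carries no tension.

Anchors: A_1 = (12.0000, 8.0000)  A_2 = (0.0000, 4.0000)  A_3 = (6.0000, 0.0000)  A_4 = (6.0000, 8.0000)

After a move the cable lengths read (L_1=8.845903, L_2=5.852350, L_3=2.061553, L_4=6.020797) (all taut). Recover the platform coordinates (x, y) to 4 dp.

expand ‖A_i−P‖²=L_i² and subtract eq 1 (q_i ≔ ‖A_i‖²−L_i²)
q_1 = 144.0000+64.0000−78.2500 = 129.7500
eq1−eq2 → [24.0000  8.0000]·P = 148.0000
eq1−eq3 → [12.0000  16.0000]·P = 98.0000
eq1−eq4 → [12.0000  0.0000]·P = 66.0000
2×2 solve → P = (5.5000, 2.0000)
check cable 4: ‖A_4−P‖² = 36.2500 ≈ L_4² = 36.2500 ✓

(5.5000, 2.0000)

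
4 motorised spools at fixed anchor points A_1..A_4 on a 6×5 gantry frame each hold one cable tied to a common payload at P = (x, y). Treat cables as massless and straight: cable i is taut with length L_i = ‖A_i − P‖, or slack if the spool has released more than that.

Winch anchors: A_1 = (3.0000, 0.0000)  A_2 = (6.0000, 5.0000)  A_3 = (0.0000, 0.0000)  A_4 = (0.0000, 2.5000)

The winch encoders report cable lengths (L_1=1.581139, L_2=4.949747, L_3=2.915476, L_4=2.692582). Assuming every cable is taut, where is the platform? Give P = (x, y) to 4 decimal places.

(2.5000, 1.5000)

each cable: (A_i−P)·(A_i−P) = L_i²; let c_i = ‖A_i‖²−L_i²
c_1 = 9.0000+0.0000−2.5000 = 6.5000
row 1: -6.0000x − 10.0000y = -30.0000  (c_2=36.5000)
row 2: 6.0000x + 0.0000y = 15.0000  (c_3=-8.5000)
row 3: 6.0000x − 5.0000y = 7.5000  (c_4=-1.0000)
Cramer on rows 1–2 → x = 2.5000, y = 1.5000
check cable 4: ‖A_4−P‖² = 7.2500 ≈ L_4² = 7.2500 ✓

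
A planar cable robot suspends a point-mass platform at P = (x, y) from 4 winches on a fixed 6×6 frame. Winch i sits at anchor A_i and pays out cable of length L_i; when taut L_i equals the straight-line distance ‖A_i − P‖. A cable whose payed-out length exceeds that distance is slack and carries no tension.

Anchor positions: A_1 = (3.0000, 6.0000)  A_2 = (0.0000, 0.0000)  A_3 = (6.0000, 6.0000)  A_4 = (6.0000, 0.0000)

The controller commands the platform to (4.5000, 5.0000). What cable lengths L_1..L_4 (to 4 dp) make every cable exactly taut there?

(1.8028, 6.7268, 1.8028, 5.2202)

cable 1: Δx=-1.5000, Δy=1.0000; L_1 = √(Δx²+Δy²) = 1.8028
cable 2: Δx=-4.5000, Δy=-5.0000; L_2 = √(Δx²+Δy²) = 6.7268
cable 3: Δx=1.5000, Δy=1.0000; L_3 = √(Δx²+Δy²) = 1.8028
cable 4: Δx=1.5000, Δy=-5.0000; L_4 = √(Δx²+Δy²) = 5.2202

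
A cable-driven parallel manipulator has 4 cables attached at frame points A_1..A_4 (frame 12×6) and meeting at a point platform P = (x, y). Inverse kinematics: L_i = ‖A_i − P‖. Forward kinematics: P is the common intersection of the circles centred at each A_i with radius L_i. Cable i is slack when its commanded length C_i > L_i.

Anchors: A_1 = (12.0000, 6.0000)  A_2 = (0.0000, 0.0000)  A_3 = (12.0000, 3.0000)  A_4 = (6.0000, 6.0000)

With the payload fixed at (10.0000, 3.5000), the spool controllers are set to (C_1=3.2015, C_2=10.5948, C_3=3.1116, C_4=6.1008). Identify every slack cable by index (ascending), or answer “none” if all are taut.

3, 4

cable 1: L_1 = ‖A_1−P‖ = 3.2016;  C_1 = 3.2015 → taut
cable 2: L_2 = ‖A_2−P‖ = 10.5948;  C_2 = 10.5948 → taut
cable 3: L_3 = ‖A_3−P‖ = 2.0616;  C_3 = 3.1116 → slack
cable 4: L_4 = ‖A_4−P‖ = 4.7170;  C_4 = 6.1008 → slack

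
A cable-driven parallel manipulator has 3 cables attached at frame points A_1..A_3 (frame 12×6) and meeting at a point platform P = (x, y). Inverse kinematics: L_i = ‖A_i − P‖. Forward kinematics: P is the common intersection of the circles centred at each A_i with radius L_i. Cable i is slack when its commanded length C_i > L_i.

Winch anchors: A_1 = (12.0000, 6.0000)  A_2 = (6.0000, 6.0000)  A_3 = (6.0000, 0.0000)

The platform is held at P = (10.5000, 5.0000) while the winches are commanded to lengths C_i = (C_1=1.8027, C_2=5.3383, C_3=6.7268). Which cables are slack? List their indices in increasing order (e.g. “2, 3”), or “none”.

2

cable 1: L_1 = ‖A_1−P‖ = 1.8028;  C_1 = 1.8027 → taut
cable 2: L_2 = ‖A_2−P‖ = 4.6098;  C_2 = 5.3383 → slack
cable 3: L_3 = ‖A_3−P‖ = 6.7268;  C_3 = 6.7268 → taut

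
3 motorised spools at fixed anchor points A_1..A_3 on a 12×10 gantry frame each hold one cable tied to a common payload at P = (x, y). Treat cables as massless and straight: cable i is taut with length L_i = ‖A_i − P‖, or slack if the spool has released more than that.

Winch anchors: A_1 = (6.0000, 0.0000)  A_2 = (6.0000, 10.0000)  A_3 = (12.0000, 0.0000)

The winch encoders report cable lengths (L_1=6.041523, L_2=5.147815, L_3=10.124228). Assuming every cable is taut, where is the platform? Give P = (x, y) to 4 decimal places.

each cable: (A_i−P)·(A_i−P) = L_i²; let q_i = ‖A_i‖²−L_i²
q_1 = 36.0000+0.0000−36.5000 = -0.5000
row 1: 0.0000x − 20.0000y = -110.0000  (q_2=109.5000)
row 2: -12.0000x + 0.0000y = -42.0000  (q_3=41.5000)
Cramer on rows 1–2 → x = 3.5000, y = 5.5000

(3.5000, 5.5000)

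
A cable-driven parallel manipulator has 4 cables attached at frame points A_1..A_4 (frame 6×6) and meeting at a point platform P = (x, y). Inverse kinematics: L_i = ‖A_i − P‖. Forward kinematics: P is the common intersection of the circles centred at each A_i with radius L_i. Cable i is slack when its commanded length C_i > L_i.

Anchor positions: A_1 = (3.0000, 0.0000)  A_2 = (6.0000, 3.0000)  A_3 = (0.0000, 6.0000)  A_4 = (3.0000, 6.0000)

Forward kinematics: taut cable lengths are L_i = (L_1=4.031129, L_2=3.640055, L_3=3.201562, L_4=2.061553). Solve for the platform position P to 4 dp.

expand ‖A_i−P‖²=L_i² and subtract eq 1 (q_i ≔ ‖A_i‖²−L_i²)
q_1 = 9.0000+0.0000−16.2500 = -7.2500
eq1−eq2 → [-6.0000  -6.0000]·P = -39.0000
eq1−eq3 → [6.0000  -12.0000]·P = -33.0000
eq1−eq4 → [0.0000  -12.0000]·P = -48.0000
2×2 solve → P = (2.5000, 4.0000)
check cable 4: ‖A_4−P‖² = 4.2500 ≈ L_4² = 4.2500 ✓

(2.5000, 4.0000)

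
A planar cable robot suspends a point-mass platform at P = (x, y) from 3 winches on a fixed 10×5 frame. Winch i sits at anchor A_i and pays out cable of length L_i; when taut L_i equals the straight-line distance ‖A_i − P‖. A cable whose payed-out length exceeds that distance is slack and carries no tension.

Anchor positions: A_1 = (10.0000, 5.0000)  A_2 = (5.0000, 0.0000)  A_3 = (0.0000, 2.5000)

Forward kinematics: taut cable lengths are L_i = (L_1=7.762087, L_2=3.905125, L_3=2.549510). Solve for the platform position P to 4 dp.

expand ‖A_i−P‖²=L_i² and subtract eq 1 (c_i ≔ ‖A_i‖²−L_i²)
c_1 = 100.0000+25.0000−60.2500 = 64.7500
eq1−eq2 → [10.0000  10.0000]·P = 55.0000
eq1−eq3 → [20.0000  5.0000]·P = 65.0000
2×2 solve → P = (2.5000, 3.0000)

(2.5000, 3.0000)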